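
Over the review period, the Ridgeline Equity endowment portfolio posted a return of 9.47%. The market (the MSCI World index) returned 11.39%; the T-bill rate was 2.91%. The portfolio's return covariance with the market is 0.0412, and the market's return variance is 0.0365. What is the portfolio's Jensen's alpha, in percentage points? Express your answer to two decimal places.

-3.01

β = Cov / Var = 0.0412 / 0.0365 = 1.1288
E[R] = Rf + β(Rm − Rf) = 2.91% + 1.1288 × (11.39% − 2.91%) = 12.4822%
α = Rp − E[R] = 9.47% − 12.4822% = -3.0122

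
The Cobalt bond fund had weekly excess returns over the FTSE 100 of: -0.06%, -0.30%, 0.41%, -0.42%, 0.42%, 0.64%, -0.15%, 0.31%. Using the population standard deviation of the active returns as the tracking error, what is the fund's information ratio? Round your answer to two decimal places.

0.29

r̄ = (-0.06 − 0.3 + 0.41 − 0.42 + 0.42 + 0.64 − 0.15 + 0.31) / 8 = 0.1063%
Σ(r − r̄)² = 1.0524; population σ = √(1.0524/8) = 0.3627%
IR = r̄ / tracking error = 0.1063 / 0.3627 = 0.2931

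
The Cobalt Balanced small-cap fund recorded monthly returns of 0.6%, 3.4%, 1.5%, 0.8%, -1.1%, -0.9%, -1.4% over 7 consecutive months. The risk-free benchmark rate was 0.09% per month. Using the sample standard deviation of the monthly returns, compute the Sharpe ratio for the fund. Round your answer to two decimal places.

r̄ = (0.6 + 3.4 + 1.5 + 0.8 − 1.1 − 0.9 − 1.4) / 7 = 0.4143%
Sample std dev = √[17.5886 / 6] = 1.7121%
Sharpe = (r̄ − rf) / σ = (0.4143 − 0.09) / 1.7121 = 0.3243 / 1.7121 = 0.1894

0.19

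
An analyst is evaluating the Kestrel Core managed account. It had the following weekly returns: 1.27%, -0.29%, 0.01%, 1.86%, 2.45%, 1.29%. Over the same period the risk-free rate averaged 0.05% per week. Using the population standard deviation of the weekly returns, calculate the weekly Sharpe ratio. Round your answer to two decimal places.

Mean return r̄ = 6.590 / 6 = 1.0983%
Population σ = √[Σ(r − r̄)² / 6] = √[5.5853 / 6] = √0.9309 = 0.9648%
Sharpe = (r̄ − rf) / σ = (1.0983 − 0.05) / 0.9648 = 1.0483 / 0.9648 = 1.0865

1.09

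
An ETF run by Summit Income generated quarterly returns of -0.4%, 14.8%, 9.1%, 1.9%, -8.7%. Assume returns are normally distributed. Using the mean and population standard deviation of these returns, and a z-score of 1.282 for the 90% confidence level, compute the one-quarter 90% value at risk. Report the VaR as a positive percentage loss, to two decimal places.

r̄ = (-0.4 + 14.8 + 9.1 + 1.9 − 8.7) / 5 = 16.70 / 5 = 3.3400%
Σ(r − r̄)² = (-0.4 − 3.3400)² + (14.8 − 3.3400)² + (9.1 − 3.3400)² + … = 325.5320
population σ = √(325.5320 / 5) = √65.1064 = 8.0689%
VaR = −(r̄ − z·σ) = −(3.3400 − 1.282 × 8.0689) = −(-7.0043) = 7.0043%

7.00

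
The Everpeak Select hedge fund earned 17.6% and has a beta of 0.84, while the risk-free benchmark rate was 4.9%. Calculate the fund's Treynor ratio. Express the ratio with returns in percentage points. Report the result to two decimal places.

15.12

Treynor = (Rp − Rf) / β = (17.6% − 4.9%) / 0.84 = 12.70 / 0.84 = 15.1190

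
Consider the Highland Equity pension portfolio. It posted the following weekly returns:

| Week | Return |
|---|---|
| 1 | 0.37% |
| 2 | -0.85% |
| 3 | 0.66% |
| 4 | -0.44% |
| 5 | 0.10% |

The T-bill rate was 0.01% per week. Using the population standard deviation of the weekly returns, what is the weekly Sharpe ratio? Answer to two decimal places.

Mean return r̄ = -0.160 / 5 = -0.0320%
Σ(r − r̄)² = (0.37 − (-0.0320))² + (-0.85 − (-0.0320))² + (0.66 − (-0.0320))² + … = 1.4935
population σ = √(1.4935 / 5) = √0.2987 = 0.5465%
Sharpe = (r̄ − rf) / σ = (-0.0320 − 0.01) / 0.5465 = -0.0420 / 0.5465 = -0.0769

-0.08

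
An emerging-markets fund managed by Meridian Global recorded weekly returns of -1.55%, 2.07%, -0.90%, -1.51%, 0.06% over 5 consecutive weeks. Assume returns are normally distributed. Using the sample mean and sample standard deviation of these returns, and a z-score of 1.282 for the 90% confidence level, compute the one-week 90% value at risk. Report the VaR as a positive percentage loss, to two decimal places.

2.30

μ = (-1.55 + 2.07 − 0.9 − 1.51 + 0.06) / 5 = -0.3660%
Sample std dev = √[9.1113 / 4] = 1.5092%
VaR = −(μ − z·σ) = −(-0.3660 − 1.282 × 1.5092) = −(-2.3008) = 2.3008%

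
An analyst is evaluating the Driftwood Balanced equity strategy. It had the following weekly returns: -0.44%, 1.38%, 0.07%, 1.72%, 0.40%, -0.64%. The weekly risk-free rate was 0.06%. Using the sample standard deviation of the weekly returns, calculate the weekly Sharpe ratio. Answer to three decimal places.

r̄ = (-0.44 + 1.38 + 0.07 + 1.72 + 0.4 − 0.64) / 6 = 2.490 / 6 = 0.4150%
Sample σ = √[Σ(r − r̄)² / 5] = √[4.5976 / 5] = √0.9195 = 0.9589%
Sharpe = (r̄ − rf) / σ = (0.4150 − 0.06) / 0.9589 = 0.3550 / 0.9589 = 0.3702

0.370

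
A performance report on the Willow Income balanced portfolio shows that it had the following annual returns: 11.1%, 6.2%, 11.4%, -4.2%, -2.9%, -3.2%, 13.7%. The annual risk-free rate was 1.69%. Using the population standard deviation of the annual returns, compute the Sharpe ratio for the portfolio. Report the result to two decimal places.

μ = (11.1 + 6.2 + 11.4 − 4.2 − 2.9 − 3.2 + 13.7) / 7 = 4.5857%
Population σ = √[Σ(r − μ)² / 7] = √[368.3886 / 7] = √52.6269 = 7.2544%
Sharpe = (μ − rf) / σ = (4.5857 − 1.69) / 7.2544 = 2.8957 / 7.2544 = 0.3992

0.40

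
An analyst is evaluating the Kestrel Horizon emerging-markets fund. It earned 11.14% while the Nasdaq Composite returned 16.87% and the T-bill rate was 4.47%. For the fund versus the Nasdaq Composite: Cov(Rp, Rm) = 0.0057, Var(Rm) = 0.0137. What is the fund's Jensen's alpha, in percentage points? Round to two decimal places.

1.51

β = Cov / Var = 0.0057 / 0.0137 = 0.4161
E[R] = Rf + β(Rm − Rf) = 4.47% + 0.4161 × (16.87% − 4.47%) = 9.6296%
α = Rp − E[R] = 11.14% − 9.6296% = 1.5104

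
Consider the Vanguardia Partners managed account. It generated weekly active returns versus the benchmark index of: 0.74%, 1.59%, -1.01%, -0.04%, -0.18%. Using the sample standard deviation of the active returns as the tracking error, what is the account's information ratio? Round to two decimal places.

0.22

μ = (0.74 + 1.59 − 1.01 − 0.04 − 0.18) / 5 = 1.100 / 5 = 0.2200%
Σ(r − μ)² = (0.74 − 0.2200)² + (1.59 − 0.2200)² + … = 3.8878
sample σ = √(3.8878 / 4) = √0.9720 = 0.9859%
IR = μ / tracking error = 0.2200 / 0.9859 = 0.2231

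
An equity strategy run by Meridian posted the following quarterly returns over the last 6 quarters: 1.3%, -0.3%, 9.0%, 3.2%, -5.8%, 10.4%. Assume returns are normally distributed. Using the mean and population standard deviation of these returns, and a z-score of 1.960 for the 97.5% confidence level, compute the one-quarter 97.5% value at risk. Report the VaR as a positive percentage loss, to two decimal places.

7.83

Mean return r̄ = 17.80 / 6 = 2.9667%
Σ(r − r̄)² = 182.0133; population σ = √(182.0133/6) = 5.5078%
VaR = −(r̄ − z·σ) = −(2.9667 − 1.960 × 5.5078) = −(-7.8286) = 7.8286%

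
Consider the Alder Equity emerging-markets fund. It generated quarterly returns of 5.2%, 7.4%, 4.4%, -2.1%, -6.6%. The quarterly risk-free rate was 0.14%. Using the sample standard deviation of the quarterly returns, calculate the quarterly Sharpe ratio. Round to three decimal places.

r̄ = (5.2 + 7.4 + 4.4 − 2.1 − 6.6) / 5 = 1.6600%
Sample std dev = √[135.3520 / 4] = 5.8170%
Sharpe = (r̄ − rf) / σ = (1.6600 − 0.14) / 5.8170 = 1.5200 / 5.8170 = 0.2613

0.261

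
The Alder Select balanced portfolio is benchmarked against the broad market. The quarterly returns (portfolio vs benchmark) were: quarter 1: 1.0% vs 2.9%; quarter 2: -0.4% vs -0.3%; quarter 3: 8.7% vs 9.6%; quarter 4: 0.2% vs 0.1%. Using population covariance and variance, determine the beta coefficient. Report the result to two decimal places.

0.91

r̄p = 2.3750%,  r̄m = 3.0750%
Cov = Σ(rp − r̄p)(rm − r̄m) / 4 = 14.3369
Var(rm) = Σ(rm − r̄m)² / 4 = 15.7119
β = Cov / Var = 14.3369 / 15.7119 = 0.9125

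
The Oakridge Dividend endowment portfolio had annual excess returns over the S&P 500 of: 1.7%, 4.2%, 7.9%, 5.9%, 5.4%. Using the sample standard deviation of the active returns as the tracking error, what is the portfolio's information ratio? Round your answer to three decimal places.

μ = (1.7 + 4.2 + 7.9 + 5.9 + 5.4) / 5 = 5.0200%
Σ(r − μ)² = (1.7 − 5.0200)² + (4.2 − 5.0200)² + (7.9 − 5.0200)² + … = 20.9080
σ = √[20.9080 / 4] = 2.2863%
IR = μ / tracking error = 5.0200 / 2.2863 = 2.1957

2.196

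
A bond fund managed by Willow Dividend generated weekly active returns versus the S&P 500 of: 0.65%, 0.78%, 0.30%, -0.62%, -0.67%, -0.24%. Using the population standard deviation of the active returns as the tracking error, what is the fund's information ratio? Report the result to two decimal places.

Mean return r̄ = 0.200 / 6 = 0.0333%
Σ(r − r̄)² = (0.65 − 0.0333)² + (0.78 − 0.0333)² + (0.3 − 0.0333)² + … = 2.0051
population σ = √(2.0051 / 6) = √0.3342 = 0.5781%
IR = r̄ / tracking error = 0.0333 / 0.5781 = 0.0576

0.06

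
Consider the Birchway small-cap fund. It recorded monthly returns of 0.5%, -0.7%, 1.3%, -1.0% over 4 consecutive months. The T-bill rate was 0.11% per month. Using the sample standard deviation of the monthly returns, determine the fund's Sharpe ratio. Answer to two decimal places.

r̄ = (0.5 − 0.7 + 1.3 − 1) / 4 = 0.0250%
Sample σ = √[Σ(r − r̄)² / 3] = √[3.4275 / 3] = √1.1425 = 1.0689%
Sharpe = (r̄ − rf) / σ = (0.0250 − 0.11) / 1.0689 = -0.0850 / 1.0689 = -0.0795

-0.08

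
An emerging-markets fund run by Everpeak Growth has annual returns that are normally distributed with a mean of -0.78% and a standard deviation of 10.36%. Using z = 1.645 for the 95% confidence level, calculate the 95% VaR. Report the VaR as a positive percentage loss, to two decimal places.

17.82

VaR (as % loss) = −(μ − z·σ) = −(-0.78% − 1.645 × 10.36%) = −(-17.8222%) = 17.8222%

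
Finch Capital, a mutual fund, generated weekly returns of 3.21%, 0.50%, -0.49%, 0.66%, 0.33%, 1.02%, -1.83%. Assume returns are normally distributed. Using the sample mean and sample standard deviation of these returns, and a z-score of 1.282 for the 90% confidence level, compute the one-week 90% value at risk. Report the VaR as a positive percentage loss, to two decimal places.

r̄ = (3.21 + 0.5 − 0.49 + 0.66 + 0.33 + 1.02 − 1.83) / 7 = 3.400 / 7 = 0.4857%
Σ(r − r̄)² = 14.0766; sample σ = √(14.0766/6) = 1.5317%
VaR = −(r̄ − z·σ) = −(0.4857 − 1.282 × 1.5317) = −(-1.4779) = 1.4779%

1.48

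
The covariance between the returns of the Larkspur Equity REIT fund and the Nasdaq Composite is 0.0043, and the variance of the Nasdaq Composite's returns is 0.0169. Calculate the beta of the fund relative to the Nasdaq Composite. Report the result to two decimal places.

β = Cov(Rp, Rm) / Var(Rm) = 0.0043 / 0.0169 = 0.2544

0.25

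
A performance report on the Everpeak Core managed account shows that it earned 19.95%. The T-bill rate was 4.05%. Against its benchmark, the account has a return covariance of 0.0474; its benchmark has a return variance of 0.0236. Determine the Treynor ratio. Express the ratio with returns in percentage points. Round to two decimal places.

7.92

β = Cov / Var = 0.0474 / 0.0236 = 2.0085
Treynor = (Rp − Rf) / β = (19.95% − 4.05%) / 2.0085 = 15.90 / 2.0085 = 7.9164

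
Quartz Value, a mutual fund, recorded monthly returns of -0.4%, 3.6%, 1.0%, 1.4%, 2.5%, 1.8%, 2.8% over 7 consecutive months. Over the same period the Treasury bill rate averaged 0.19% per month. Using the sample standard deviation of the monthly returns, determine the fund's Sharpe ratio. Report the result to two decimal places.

1.24

r̄ = (-0.4 + 3.6 + 1 + 1.4 + 2.5 + 1.8 + 2.8) / 7 = 1.8143%
Sample std dev = √[10.3686 / 6] = 1.3146%
Sharpe = (r̄ − rf) / σ = (1.8143 − 0.19) / 1.3146 = 1.6243 / 1.3146 = 1.2356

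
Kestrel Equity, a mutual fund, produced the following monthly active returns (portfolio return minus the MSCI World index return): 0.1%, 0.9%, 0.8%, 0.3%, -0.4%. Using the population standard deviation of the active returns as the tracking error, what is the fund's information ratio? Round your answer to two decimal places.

r̄ = (0.1 + 0.9 + 0.8 + 0.3 − 0.4) / 5 = 1.70 / 5 = 0.3400%
Σ(r − r̄)² = (0.1 − 0.3400)² + (0.9 − 0.3400)² + … = 1.1320
σ = √[1.1320 / 5] = 0.4758%
IR = r̄ / tracking error = 0.3400 / 0.4758 = 0.7146

0.71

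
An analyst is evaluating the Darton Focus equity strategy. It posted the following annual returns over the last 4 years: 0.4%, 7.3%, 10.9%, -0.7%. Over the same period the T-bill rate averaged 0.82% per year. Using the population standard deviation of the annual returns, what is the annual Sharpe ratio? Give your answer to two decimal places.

0.76

Mean return r̄ = 17.90 / 4 = 4.4750%
Σ(r − r̄)² = (0.4 − 4.4750)² + (7.3 − 4.4750)² + (10.9 − 4.4750)² + … = 92.6475
σ = √[92.6475 / 4] = 4.8127%
Sharpe = (r̄ − rf) / σ = (4.4750 − 0.82) / 4.8127 = 3.6550 / 4.8127 = 0.7594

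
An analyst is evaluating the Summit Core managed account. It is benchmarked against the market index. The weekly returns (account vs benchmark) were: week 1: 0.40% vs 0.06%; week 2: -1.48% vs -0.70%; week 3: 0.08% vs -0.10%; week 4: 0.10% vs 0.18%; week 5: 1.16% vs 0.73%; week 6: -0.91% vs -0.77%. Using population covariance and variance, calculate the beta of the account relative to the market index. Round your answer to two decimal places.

1.59

r̄p = -0.1083%,  r̄m = -0.1000%
Cov = Σ(rp − r̄p)(rm − r̄m) / 6 = 0.4254
Var(rm) = Σ(rm − r̄m)² / 6 = 0.2670
β = Cov / Var = 0.4254 / 0.2670 = 1.5933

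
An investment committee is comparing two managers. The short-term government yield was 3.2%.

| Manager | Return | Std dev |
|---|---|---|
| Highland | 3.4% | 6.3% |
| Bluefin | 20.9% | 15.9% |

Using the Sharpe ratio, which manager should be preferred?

Highland: Sharpe ratio = (3.4% − 3.2%) / 6.3% = 0.032
Bluefin: Sharpe ratio = (20.9% − 3.2%) / 15.9% = 1.113
Highest: Bluefin (1.113).

Bluefin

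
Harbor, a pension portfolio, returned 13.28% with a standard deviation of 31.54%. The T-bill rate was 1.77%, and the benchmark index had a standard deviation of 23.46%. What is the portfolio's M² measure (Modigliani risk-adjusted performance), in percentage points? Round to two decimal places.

10.33

Sharpe = (Rp − Rf) / σp = (13.28% − 1.77%) / 31.54% = 0.3649
M² = Rf + Sharpe × σm = 1.77% + 0.3649 × 23.46% = 10.3306%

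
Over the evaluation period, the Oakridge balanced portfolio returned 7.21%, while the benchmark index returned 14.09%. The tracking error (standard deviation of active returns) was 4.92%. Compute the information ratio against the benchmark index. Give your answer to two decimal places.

IR = (Rp − Rb) / TE = (7.21% − 14.09%) / 4.92% = -6.88% / 4.92% = -1.3984

-1.40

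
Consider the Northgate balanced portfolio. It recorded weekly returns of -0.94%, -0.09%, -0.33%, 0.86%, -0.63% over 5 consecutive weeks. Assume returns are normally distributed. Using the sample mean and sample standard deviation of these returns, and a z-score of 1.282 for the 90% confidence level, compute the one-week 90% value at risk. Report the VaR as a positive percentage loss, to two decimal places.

1.11

Mean return μ = -1.130 / 5 = -0.2260%
Σ(r − μ)² = (-0.94 − (-0.2260))² + (-0.09 − (-0.2260))² + (-0.33 − (-0.2260))² + … = 1.8817
σ = √[1.8817 / 4] = 0.6859%
VaR = −(μ − z·σ) = −(-0.2260 − 1.282 × 0.6859) = −(-1.1053) = 1.1053%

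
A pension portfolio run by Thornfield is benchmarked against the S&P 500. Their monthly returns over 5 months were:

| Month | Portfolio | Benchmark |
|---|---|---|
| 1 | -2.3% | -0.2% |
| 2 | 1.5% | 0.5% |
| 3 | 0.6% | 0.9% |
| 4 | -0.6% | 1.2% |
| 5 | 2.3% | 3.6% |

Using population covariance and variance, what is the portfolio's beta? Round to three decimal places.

r̄p = 0.3000%,  r̄m = 1.2000%
Cov = Σ(rp − r̄p)(rm − r̄m) / 5 = 1.5020
Var(rm) = Σ(rm − r̄m)² / 5 = 1.6600
β = Cov / Var = 1.5020 / 1.6600 = 0.9048

0.905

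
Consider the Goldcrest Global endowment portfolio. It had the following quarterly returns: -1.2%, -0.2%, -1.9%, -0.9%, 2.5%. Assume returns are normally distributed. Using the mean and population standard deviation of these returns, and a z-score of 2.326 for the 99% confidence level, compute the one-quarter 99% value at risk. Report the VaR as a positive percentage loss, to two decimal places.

Mean return r̄ = -1.70 / 5 = -0.3400%
Σ(r − r̄)² = 11.5720; population σ = √(11.5720/5) = 1.5213%
VaR = −(r̄ − z·σ) = −(-0.3400 − 2.326 × 1.5213) = −(-3.8785) = 3.8785%

3.88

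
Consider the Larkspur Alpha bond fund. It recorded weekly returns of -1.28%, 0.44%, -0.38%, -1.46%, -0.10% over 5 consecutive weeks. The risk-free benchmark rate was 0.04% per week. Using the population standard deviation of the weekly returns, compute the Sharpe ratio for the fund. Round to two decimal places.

μ = (-1.28 + 0.44 − 0.38 − 1.46 − 0.1) / 5 = -2.780 / 5 = -0.5560%
Population σ = √[Σ(r − μ)² / 5] = √[2.5723 / 5] = √0.5145 = 0.7173%
Sharpe = (μ − rf) / σ = (-0.5560 − 0.04) / 0.7173 = -0.5960 / 0.7173 = -0.8309

-0.83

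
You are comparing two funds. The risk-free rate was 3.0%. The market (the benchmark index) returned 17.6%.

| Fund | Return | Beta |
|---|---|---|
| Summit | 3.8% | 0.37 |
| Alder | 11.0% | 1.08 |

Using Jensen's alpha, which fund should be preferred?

Summit: α = 3.8% − [3.0% + 0.37 × (17.6% − 3.0%)] = -4.602
Alder: α = 11.0% − [3.0% + 1.08 × (17.6% − 3.0%)] = -7.768
Highest: Summit (-4.602).

Summit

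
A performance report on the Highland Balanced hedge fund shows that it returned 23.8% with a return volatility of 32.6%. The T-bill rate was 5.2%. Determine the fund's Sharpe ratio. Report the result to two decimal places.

0.57

Sharpe = (Rp − Rf) / σp = (23.8% − 5.2%) / 32.6% = 18.60% / 32.6% = 0.5706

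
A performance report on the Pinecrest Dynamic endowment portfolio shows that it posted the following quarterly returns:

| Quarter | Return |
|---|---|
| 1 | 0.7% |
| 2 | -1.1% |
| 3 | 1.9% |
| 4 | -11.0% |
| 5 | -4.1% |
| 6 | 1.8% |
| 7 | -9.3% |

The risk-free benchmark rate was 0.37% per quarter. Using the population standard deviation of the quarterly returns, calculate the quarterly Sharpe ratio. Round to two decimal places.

-0.69

μ = (0.7 − 1.1 + 1.9 − 11 − 4.1 + 1.8 − 9.3) / 7 = -3.0143%
Population std dev = √[169.2486 / 7] = 4.9172%
Sharpe = (μ − rf) / σ = (-3.0143 − 0.37) / 4.9172 = -3.3843 / 4.9172 = -0.6883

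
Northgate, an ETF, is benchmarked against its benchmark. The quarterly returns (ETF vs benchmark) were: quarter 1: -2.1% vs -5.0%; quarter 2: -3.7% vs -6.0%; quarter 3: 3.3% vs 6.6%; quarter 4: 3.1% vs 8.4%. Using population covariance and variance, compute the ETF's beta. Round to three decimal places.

r̄p = 0.1500%,  r̄m = 1.0000%
Cov = Σ(rp − r̄p)(rm − r̄m) / 4 = 19.9800
Var(rm) = Σ(rm − r̄m)² / 4 = 42.7800
β = Cov / Var = 19.9800 / 42.7800 = 0.4670

0.467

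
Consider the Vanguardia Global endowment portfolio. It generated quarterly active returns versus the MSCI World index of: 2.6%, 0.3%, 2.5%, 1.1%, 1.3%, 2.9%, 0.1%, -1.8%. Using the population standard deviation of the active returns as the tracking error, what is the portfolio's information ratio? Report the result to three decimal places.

Mean return r̄ = 9.00 / 8 = 1.1250%
Σ(r − r̄)² = (2.6 − 1.1250)² + (0.3 − 1.1250)² + (2.5 − 1.1250)² + … = 17.5350
σ = √[17.5350 / 8] = 1.4805%
IR = r̄ / tracking error = 1.1250 / 1.4805 = 0.7599

0.760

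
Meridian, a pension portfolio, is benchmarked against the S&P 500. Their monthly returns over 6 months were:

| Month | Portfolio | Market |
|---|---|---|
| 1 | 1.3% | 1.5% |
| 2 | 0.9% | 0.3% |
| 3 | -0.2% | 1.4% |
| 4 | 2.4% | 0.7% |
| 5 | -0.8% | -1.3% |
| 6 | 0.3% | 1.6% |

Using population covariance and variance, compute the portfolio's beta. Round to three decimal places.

r̄p = 0.6500%,  r̄m = 0.7000%
Cov = Σ(rp − r̄p)(rm − r̄m) / 6 = 0.4017
Var(rm) = Σ(rm − r̄m)² / 6 = 1.0167
β = Cov / Var = 0.4017 / 1.0167 = 0.3951

0.395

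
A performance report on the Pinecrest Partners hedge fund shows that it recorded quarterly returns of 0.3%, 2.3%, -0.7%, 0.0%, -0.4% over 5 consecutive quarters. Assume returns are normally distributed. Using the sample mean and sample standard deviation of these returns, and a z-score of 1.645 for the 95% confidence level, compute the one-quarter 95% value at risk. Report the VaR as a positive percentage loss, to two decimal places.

μ = (0.3 + 2.3 − 0.7 + 0 − 0.4) / 5 = 1.50 / 5 = 0.3000%
Σ(r − μ)² = 5.5800; sample σ = √(5.5800/4) = 1.1811%
VaR = −(μ − z·σ) = −(0.3000 − 1.645 × 1.1811) = −(-1.6429) = 1.6429%

1.64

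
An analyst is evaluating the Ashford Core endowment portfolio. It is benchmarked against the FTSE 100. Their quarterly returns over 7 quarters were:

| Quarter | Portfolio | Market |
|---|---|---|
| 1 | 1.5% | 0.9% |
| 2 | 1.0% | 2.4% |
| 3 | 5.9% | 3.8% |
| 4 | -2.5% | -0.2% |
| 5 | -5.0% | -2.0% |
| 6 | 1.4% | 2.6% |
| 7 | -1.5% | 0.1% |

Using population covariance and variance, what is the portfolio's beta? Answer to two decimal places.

1.67

r̄p = 0.1143%,  r̄m = 1.0857%
Cov = Σ(rp − r̄p)(rm − r̄m) / 7 = 5.6131
Var(rm) = Σ(rm − r̄m)² / 7 = 3.3669
β = Cov / Var = 5.6131 / 3.3669 = 1.6671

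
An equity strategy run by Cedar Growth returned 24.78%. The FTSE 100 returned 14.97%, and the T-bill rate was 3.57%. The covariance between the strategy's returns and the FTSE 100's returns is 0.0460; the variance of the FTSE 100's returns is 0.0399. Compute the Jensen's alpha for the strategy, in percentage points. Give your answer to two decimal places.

β = Cov / Var = 0.0460 / 0.0399 = 1.1529
E[R] = Rf + β(Rm − Rf) = 3.57% + 1.1529 × (14.97% − 3.57%) = 16.7131%
α = Rp − E[R] = 24.78% − 16.7131% = 8.0669

8.07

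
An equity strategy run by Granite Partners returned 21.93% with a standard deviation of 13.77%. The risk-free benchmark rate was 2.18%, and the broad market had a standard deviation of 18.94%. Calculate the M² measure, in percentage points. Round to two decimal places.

Sharpe = (Rp − Rf) / σp = (21.93% − 2.18%) / 13.77% = 1.4343
M² = Rf + Sharpe × σm = 2.18% + 1.4343 × 18.94% = 29.3456%

29.35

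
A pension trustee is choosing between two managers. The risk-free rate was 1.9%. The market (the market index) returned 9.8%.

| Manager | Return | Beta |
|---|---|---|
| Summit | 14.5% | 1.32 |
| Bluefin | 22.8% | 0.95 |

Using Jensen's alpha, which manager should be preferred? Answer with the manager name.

Summit: α = 14.5% − [1.9% + 1.32 × (9.8% − 1.9%)] = 2.172
Bluefin: α = 22.8% − [1.9% + 0.95 × (9.8% − 1.9%)] = 13.395
Highest: Bluefin (13.395).

Bluefin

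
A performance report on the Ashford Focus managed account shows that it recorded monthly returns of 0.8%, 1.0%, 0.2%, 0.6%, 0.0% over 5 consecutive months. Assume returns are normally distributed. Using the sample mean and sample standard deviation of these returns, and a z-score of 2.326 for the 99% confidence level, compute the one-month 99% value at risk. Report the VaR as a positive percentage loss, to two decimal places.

μ = (0.8 + 1 + 0.2 + 0.6 + 0) / 5 = 2.60 / 5 = 0.5200%
Sample σ = √[Σ(r − μ)² / 4] = √[0.6880 / 4] = √0.1720 = 0.4147%
VaR = −(μ − z·σ) = −(0.5200 − 2.326 × 0.4147) = −(-0.4446) = 0.4446%

0.44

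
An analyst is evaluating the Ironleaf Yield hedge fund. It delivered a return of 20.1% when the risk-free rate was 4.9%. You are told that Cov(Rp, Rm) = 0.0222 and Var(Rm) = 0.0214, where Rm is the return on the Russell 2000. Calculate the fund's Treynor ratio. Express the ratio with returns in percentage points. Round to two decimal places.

14.65

β = Cov / Var = 0.0222 / 0.0214 = 1.0374
Treynor = (Rp − Rf) / β = (20.1% − 4.9%) / 1.0374 = 15.20 / 1.0374 = 14.6520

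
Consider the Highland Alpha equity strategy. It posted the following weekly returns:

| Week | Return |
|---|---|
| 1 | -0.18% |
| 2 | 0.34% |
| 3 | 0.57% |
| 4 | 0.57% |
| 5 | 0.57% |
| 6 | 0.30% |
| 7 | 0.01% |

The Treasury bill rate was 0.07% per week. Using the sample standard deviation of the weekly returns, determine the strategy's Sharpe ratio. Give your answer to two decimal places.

r̄ = (-0.18 + 0.34 + 0.57 + 0.57 + 0.57 + 0.3 + 0.01) / 7 = 0.3114%
Σ(r − r̄)² = 0.5339; sample σ = √(0.5339/6) = 0.2983%
Sharpe = (r̄ − rf) / σ = (0.3114 − 0.07) / 0.2983 = 0.2414 / 0.2983 = 0.8093

0.81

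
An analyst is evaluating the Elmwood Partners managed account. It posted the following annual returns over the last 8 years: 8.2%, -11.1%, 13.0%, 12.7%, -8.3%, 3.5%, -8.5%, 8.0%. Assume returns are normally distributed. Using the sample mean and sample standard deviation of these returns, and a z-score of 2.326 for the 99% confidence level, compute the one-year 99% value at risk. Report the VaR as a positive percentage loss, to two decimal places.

μ = (8.2 − 11.1 + 13 + 12.7 − 8.3 + 3.5 − 8.5 + 8) / 8 = 2.1875%
Σ(r − μ)² = (8.2 − 2.1875)² + (-11.1 − 2.1875)² + (13 − 2.1875)² + … = 699.8488
σ = √[699.8488 / 7] = 9.9989%
VaR = −(μ − z·σ) = −(2.1875 − 2.326 × 9.9989) = −(-21.0699) = 21.0699%

21.07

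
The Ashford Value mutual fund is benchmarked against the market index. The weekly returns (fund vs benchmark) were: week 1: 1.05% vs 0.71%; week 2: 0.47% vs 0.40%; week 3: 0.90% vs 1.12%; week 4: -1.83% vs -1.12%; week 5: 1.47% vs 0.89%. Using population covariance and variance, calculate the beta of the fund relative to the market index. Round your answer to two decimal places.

r̄p = 0.4120%,  r̄m = 0.4000%
Cov = Σ(rp − r̄p)(rm − r̄m) / 5 = 0.8951
Var(rm) = Σ(rm − r̄m)² / 5 = 0.6330
β = Cov / Var = 0.8951 / 0.6330 = 1.4141

1.41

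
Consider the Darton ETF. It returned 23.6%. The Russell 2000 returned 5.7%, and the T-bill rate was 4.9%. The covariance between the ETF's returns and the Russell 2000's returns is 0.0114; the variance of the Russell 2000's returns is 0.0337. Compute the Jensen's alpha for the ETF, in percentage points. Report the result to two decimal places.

β = Cov / Var = 0.0114 / 0.0337 = 0.3383
E[R] = Rf + β(Rm − Rf) = 4.9% + 0.3383 × (5.7% − 4.9%) = 5.1706%
α = Rp − E[R] = 23.6% − 5.1706% = 18.4294

18.43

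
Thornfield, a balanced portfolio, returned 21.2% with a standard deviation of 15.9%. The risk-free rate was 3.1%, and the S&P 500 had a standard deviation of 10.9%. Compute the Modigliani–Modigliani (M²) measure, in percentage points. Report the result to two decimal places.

Sharpe = (Rp − Rf) / σp = (21.2% − 3.1%) / 15.9% = 1.1384
M² = Rf + Sharpe × σm = 3.1% + 1.1384 × 10.9% = 15.5086%

15.51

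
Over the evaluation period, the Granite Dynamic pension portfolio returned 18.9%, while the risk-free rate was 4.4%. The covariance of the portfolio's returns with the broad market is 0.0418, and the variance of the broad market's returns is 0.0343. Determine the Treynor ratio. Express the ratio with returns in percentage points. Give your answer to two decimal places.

β = Cov / Var = 0.0418 / 0.0343 = 1.2187
Treynor = (Rp − Rf) / β = (18.9% − 4.4%) / 1.2187 = 14.50 / 1.2187 = 11.8979

11.90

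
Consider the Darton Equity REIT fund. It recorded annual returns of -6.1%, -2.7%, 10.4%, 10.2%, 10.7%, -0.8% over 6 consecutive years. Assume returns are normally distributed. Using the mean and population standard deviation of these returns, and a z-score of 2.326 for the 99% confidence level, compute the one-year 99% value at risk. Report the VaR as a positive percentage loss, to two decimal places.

12.65

Mean return r̄ = 21.70 / 6 = 3.6167%
Σ(r − r̄)² = 293.3483; population σ = √(293.3483/6) = 6.9922%
VaR = −(r̄ − z·σ) = −(3.6167 − 2.326 × 6.9922) = −(-12.6472) = 12.6472%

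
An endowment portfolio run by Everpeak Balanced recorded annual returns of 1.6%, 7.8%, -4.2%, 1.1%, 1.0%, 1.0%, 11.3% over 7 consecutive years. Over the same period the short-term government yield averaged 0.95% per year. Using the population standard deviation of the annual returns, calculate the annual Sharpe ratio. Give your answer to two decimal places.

μ = (1.6 + 7.8 − 4.2 + 1.1 + 1 + 1 + 11.3) / 7 = 2.8000%
Population σ = √[Σ(r − μ)² / 7] = √[157.0600 / 7] = √22.4371 = 4.7368%
Sharpe = (μ − rf) / σ = (2.8000 − 0.95) / 4.7368 = 1.8500 / 4.7368 = 0.3906

0.39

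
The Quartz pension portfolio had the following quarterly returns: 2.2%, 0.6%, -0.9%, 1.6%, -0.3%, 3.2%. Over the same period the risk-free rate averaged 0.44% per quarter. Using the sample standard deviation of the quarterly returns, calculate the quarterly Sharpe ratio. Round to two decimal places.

Mean return μ = 6.40 / 6 = 1.0667%
Sample σ = √[Σ(r − μ)² / 5] = √[12.0733 / 5] = √2.4147 = 1.5539%
Sharpe = (μ − rf) / σ = (1.0667 − 0.44) / 1.5539 = 0.6267 / 1.5539 = 0.4033

0.40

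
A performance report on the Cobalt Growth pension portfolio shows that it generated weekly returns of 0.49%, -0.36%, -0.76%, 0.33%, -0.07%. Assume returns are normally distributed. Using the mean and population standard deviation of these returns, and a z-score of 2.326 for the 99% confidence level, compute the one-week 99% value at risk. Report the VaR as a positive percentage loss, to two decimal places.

r̄ = (0.49 − 0.36 − 0.76 + 0.33 − 0.07) / 5 = -0.0740%
Population σ = √[Σ(r − r̄)² / 5] = √[1.0337 / 5] = √0.2067 = 0.4546%
VaR = −(r̄ − z·σ) = −(-0.0740 − 2.326 × 0.4546) = −(-1.1314) = 1.1314%

1.13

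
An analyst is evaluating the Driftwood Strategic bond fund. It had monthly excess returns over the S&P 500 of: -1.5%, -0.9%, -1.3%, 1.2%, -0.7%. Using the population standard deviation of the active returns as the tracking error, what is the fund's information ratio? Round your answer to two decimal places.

-0.66

r̄ = (-1.5 − 0.9 − 1.3 + 1.2 − 0.7) / 5 = -3.20 / 5 = -0.6400%
Population std dev = √[4.6320 / 5] = 0.9625%
IR = r̄ / tracking error = -0.6400 / 0.9625 = -0.6649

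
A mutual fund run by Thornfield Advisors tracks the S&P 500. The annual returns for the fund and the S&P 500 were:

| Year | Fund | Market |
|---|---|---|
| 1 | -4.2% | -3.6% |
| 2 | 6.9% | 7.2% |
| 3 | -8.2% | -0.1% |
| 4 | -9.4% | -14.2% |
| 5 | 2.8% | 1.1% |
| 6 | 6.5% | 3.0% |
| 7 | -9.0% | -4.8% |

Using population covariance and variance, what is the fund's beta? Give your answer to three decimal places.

r̄p = -2.0857%,  r̄m = -1.6286%
Cov = Σ(rp − r̄p)(rm − r̄m) / 7 = 34.4433
Var(rm) = Σ(rm − r̄m)² / 7 = 40.1620
β = Cov / Var = 34.4433 / 40.1620 = 0.8576

0.858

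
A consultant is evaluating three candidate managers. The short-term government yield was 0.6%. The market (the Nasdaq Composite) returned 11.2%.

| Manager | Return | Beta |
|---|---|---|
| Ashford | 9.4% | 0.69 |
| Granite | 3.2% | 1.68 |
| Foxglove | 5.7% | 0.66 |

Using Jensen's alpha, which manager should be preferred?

Ashford

Ashford: α = 9.4% − [0.6% + 0.69 × (11.2% − 0.6%)] = 1.486
Granite: α = 3.2% − [0.6% + 1.68 × (11.2% − 0.6%)] = -15.208
Foxglove: α = 5.7% − [0.6% + 0.66 × (11.2% − 0.6%)] = -1.896
Highest: Ashford (1.486).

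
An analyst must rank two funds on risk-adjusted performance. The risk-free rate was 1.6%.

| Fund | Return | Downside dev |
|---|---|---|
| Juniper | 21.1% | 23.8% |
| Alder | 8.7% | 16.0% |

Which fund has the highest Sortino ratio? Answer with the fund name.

Juniper: Sortino ratio = (21.1% − 1.6%) / 23.8% = 0.819
Alder: Sortino ratio = (8.7% − 1.6%) / 16.0% = 0.444
Highest: Juniper (0.819).

Juniper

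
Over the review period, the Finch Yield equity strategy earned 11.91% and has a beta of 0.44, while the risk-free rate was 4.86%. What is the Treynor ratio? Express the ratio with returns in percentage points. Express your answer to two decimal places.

16.02

Treynor = (Rp − Rf) / β = (11.91% − 4.86%) / 0.44 = 7.05 / 0.44 = 16.0227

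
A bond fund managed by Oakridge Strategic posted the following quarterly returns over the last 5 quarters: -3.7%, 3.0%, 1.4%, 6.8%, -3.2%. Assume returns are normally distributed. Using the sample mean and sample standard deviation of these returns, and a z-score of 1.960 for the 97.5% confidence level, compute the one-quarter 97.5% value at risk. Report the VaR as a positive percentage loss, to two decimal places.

r̄ = (-3.7 + 3 + 1.4 + 6.8 − 3.2) / 5 = 0.8600%
Σ(r − r̄)² = (-3.7 − 0.8600)² + (3 − 0.8600)² + (1.4 − 0.8600)² + … = 77.4320
σ = √[77.4320 / 4] = 4.3998%
VaR = −(r̄ − z·σ) = −(0.8600 − 1.960 × 4.3998) = −(-7.7636) = 7.7636%

7.76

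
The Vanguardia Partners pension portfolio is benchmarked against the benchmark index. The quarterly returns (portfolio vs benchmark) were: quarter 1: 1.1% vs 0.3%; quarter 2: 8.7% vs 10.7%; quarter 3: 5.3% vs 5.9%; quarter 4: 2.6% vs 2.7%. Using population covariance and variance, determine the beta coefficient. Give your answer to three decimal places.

r̄p = 4.4250%,  r̄m = 4.9000%
Cov = Σ(rp − r̄p)(rm − r̄m) / 4 = 11.2450
Var(rm) = Σ(rm − r̄m)² / 4 = 15.1600
β = Cov / Var = 11.2450 / 15.1600 = 0.7418

0.742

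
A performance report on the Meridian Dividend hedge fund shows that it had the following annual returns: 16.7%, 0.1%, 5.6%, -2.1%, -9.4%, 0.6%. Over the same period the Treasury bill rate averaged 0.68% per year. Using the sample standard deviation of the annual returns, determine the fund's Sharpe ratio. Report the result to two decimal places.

0.14

Mean return μ = 11.50 / 6 = 1.9167%
Sample std dev = √[381.3483 / 5] = 8.7333%
Sharpe = (μ − rf) / σ = (1.9167 − 0.68) / 8.7333 = 1.2367 / 8.7333 = 0.1416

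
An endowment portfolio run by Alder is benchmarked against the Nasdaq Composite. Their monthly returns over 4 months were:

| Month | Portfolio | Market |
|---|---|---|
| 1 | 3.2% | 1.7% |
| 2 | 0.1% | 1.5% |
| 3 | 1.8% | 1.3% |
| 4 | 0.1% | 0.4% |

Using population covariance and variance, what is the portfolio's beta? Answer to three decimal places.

r̄p = 1.3000%,  r̄m = 1.2250%
Cov = Σ(rp − r̄p)(rm − r̄m) / 4 = 0.4000
Var(rm) = Σ(rm − r̄m)² / 4 = 0.2469
β = Cov / Var = 0.4000 / 0.2469 = 1.6201

1.620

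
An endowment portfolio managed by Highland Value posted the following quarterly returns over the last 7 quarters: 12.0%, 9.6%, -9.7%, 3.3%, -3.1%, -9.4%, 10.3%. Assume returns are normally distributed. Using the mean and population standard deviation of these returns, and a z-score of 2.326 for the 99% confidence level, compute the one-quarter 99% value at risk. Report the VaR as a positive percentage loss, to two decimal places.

18.21

Mean return μ = 13.00 / 7 = 1.8571%
Σ(r − μ)² = 521.0571; population σ = √(521.0571/7) = 8.6277%
VaR = −(μ − z·σ) = −(1.8571 − 2.326 × 8.6277) = −(-18.2109) = 18.2109%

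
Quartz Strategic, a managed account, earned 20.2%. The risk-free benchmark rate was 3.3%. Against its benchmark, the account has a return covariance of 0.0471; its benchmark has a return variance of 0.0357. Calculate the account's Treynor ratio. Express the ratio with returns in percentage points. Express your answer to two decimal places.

β = Cov / Var = 0.0471 / 0.0357 = 1.3193
Treynor = (Rp − Rf) / β = (20.2% − 3.3%) / 1.3193 = 16.90 / 1.3193 = 12.8098

12.81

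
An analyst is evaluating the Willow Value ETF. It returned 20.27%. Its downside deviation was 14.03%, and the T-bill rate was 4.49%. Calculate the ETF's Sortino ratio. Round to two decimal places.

1.12

Sortino = (Rp − Rf) / σd = (20.27% − 4.49%) / 14.03% = 15.78% / 14.03% = 1.1247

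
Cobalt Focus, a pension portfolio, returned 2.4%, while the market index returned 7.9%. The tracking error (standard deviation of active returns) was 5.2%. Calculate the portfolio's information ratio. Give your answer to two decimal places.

IR = (Rp − Rb) / TE = (2.4% − 7.9%) / 5.2% = -5.50% / 5.2% = -1.0577

-1.06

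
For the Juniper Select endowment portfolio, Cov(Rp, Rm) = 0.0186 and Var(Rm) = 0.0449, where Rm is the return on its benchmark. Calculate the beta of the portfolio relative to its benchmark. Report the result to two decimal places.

β = Cov(Rp, Rm) / Var(Rm) = 0.0186 / 0.0449 = 0.4143

0.41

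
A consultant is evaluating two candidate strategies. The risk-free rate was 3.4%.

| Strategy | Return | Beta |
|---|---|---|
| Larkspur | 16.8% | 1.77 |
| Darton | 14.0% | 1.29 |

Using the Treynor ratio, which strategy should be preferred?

Darton

Larkspur: Treynor = (16.8% − 3.4%) / 1.77 = 7.571
Darton: Treynor = (14.0% − 3.4%) / 1.29 = 8.217
Highest: Darton (8.217).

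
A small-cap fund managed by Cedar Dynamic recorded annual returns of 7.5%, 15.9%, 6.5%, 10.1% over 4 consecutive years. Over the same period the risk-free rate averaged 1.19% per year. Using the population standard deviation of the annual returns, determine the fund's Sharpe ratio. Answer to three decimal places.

Mean return r̄ = 40.00 / 4 = 10.0000%
Population σ = √[Σ(r − r̄)² / 4] = √[53.3200 / 4] = √13.3300 = 3.6510%
Sharpe = (r̄ − rf) / σ = (10.0000 − 1.19) / 3.6510 = 8.8100 / 3.6510 = 2.4130

2.413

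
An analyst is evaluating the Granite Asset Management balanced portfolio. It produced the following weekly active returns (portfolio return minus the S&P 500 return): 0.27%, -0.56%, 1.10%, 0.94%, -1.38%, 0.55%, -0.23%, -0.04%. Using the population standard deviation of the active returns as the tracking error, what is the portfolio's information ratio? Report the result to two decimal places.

0.11

Mean return r̄ = 0.650 / 8 = 0.0813%
Σ(r − r̄)² = (0.27 − 0.0813)² + (-0.56 − 0.0813)² + (1.1 − 0.0813)² + … = 4.6887
population σ = √(4.6887 / 8) = √0.5861 = 0.7656%
IR = r̄ / tracking error = 0.0813 / 0.7656 = 0.1062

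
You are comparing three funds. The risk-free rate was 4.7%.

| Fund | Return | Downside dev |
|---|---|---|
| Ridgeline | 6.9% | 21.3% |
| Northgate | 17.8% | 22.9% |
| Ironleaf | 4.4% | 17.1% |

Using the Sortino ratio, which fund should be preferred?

Northgate

Ridgeline: Sortino ratio = (6.9% − 4.7%) / 21.3% = 0.103
Northgate: Sortino ratio = (17.8% − 4.7%) / 22.9% = 0.572
Ironleaf: Sortino ratio = (4.4% − 4.7%) / 17.1% = -0.018
Highest: Northgate (0.572).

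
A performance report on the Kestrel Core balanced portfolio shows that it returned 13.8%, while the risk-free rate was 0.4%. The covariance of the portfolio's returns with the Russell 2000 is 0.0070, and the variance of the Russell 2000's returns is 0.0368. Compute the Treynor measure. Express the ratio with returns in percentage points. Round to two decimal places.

β = Cov / Var = 0.0070 / 0.0368 = 0.1902
Treynor = (Rp − Rf) / β = (13.8% − 0.4%) / 0.1902 = 13.40 / 0.1902 = 70.4522

70.45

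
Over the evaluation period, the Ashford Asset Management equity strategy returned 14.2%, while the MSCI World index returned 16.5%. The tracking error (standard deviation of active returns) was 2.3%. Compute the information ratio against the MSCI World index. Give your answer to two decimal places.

-1.00

IR = (Rp − Rb) / TE = (14.2% − 16.5%) / 2.3% = -2.30% / 2.3% = -1.0000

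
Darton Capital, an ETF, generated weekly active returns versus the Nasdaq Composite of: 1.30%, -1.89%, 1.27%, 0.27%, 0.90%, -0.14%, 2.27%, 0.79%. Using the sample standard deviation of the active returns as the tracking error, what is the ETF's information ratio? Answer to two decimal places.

0.48

r̄ = (1.3 − 1.89 + 1.27 + 0.27 + 0.9 − 0.14 + 2.27 + 0.79) / 8 = 0.5963%
Σ(r − r̄)² = 10.7104; sample σ = √(10.7104/7) = 1.2370%
IR = r̄ / tracking error = 0.5963 / 1.2370 = 0.4821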